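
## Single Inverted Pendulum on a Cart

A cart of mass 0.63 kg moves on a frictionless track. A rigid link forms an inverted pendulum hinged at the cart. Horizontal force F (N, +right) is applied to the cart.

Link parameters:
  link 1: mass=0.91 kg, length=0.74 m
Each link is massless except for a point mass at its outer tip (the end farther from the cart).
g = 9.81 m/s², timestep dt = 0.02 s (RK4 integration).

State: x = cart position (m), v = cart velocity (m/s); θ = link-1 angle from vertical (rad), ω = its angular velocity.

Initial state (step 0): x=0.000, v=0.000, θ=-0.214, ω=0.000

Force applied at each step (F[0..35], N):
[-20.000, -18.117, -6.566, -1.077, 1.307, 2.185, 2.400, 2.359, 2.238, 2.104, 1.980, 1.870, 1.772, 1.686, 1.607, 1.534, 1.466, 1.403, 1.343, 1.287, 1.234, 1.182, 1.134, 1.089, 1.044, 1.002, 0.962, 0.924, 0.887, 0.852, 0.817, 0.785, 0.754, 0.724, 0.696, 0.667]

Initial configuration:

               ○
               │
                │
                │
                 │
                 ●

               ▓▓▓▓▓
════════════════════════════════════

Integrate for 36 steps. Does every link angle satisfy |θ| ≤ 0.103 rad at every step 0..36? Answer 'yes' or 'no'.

apply F[0]=-20.000 → step 1: x=-0.005, v=-0.543, θ=-0.207, ω=0.661
apply F[1]=-18.117 → step 2: x=-0.021, v=-1.039, θ=-0.188, ω=1.266
apply F[2]=-6.566 → step 3: x=-0.044, v=-1.199, θ=-0.161, ω=1.433
apply F[3]=-1.077 → step 4: x=-0.068, v=-1.198, θ=-0.133, ω=1.393
apply F[4]=+1.307 → step 5: x=-0.091, v=-1.129, θ=-0.106, ω=1.269
apply F[5]=+2.185 → step 6: x=-0.112, v=-1.037, θ=-0.083, ω=1.120
apply F[6]=+2.400 → step 7: x=-0.132, v=-0.943, θ=-0.062, ω=0.974
apply F[7]=+2.359 → step 8: x=-0.150, v=-0.855, θ=-0.043, ω=0.841
apply F[8]=+2.238 → step 9: x=-0.166, v=-0.774, θ=-0.028, ω=0.723
apply F[9]=+2.104 → step 10: x=-0.181, v=-0.702, θ=-0.014, ω=0.620
apply F[10]=+1.980 → step 11: x=-0.195, v=-0.636, θ=-0.003, ω=0.529
apply F[11]=+1.870 → step 12: x=-0.207, v=-0.578, θ=0.007, ω=0.450
apply F[12]=+1.772 → step 13: x=-0.218, v=-0.525, θ=0.015, ω=0.382
apply F[13]=+1.686 → step 14: x=-0.228, v=-0.476, θ=0.022, ω=0.321
apply F[14]=+1.607 → step 15: x=-0.237, v=-0.432, θ=0.028, ω=0.269
apply F[15]=+1.534 → step 16: x=-0.245, v=-0.392, θ=0.033, ω=0.223
apply F[16]=+1.466 → step 17: x=-0.253, v=-0.356, θ=0.037, ω=0.183
apply F[17]=+1.403 → step 18: x=-0.259, v=-0.322, θ=0.040, ω=0.148
apply F[18]=+1.343 → step 19: x=-0.266, v=-0.292, θ=0.043, ω=0.117
apply F[19]=+1.287 → step 20: x=-0.271, v=-0.263, θ=0.045, ω=0.091
apply F[20]=+1.234 → step 21: x=-0.276, v=-0.237, θ=0.047, ω=0.068
apply F[21]=+1.182 → step 22: x=-0.281, v=-0.213, θ=0.048, ω=0.048
apply F[22]=+1.134 → step 23: x=-0.285, v=-0.191, θ=0.049, ω=0.030
apply F[23]=+1.089 → step 24: x=-0.288, v=-0.170, θ=0.049, ω=0.015
apply F[24]=+1.044 → step 25: x=-0.291, v=-0.151, θ=0.049, ω=0.002
apply F[25]=+1.002 → step 26: x=-0.294, v=-0.133, θ=0.049, ω=-0.009
apply F[26]=+0.962 → step 27: x=-0.297, v=-0.116, θ=0.049, ω=-0.018
apply F[27]=+0.924 → step 28: x=-0.299, v=-0.101, θ=0.048, ω=-0.026
apply F[28]=+0.887 → step 29: x=-0.301, v=-0.086, θ=0.048, ω=-0.033
apply F[29]=+0.852 → step 30: x=-0.302, v=-0.073, θ=0.047, ω=-0.039
apply F[30]=+0.817 → step 31: x=-0.304, v=-0.060, θ=0.046, ω=-0.043
apply F[31]=+0.785 → step 32: x=-0.305, v=-0.048, θ=0.045, ω=-0.047
apply F[32]=+0.754 → step 33: x=-0.306, v=-0.037, θ=0.044, ω=-0.051
apply F[33]=+0.724 → step 34: x=-0.306, v=-0.027, θ=0.043, ω=-0.053
apply F[34]=+0.696 → step 35: x=-0.307, v=-0.017, θ=0.042, ω=-0.055
apply F[35]=+0.667 → step 36: x=-0.307, v=-0.007, θ=0.041, ω=-0.057
Max |angle| over trajectory = 0.214 rad; bound = 0.103 → exceeded.

Answer: no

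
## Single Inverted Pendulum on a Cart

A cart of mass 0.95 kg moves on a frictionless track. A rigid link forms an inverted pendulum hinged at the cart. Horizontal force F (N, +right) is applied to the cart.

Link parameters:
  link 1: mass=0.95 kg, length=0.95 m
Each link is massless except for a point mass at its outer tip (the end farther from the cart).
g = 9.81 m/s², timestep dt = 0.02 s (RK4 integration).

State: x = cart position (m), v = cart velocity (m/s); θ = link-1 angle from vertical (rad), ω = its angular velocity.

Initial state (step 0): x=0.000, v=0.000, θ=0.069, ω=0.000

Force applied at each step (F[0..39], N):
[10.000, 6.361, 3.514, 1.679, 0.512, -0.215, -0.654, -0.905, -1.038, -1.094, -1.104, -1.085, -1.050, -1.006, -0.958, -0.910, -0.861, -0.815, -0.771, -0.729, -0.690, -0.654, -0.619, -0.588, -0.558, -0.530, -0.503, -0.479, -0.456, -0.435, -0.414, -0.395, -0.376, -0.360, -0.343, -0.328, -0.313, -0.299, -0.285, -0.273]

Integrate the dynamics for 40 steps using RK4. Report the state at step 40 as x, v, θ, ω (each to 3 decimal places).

apply F[0]=+10.000 → step 1: x=0.002, v=0.196, θ=0.067, ω=-0.192
apply F[1]=+6.361 → step 2: x=0.007, v=0.317, θ=0.062, ω=-0.306
apply F[2]=+3.514 → step 3: x=0.014, v=0.379, θ=0.055, ω=-0.359
apply F[3]=+1.679 → step 4: x=0.022, v=0.405, θ=0.048, ω=-0.375
apply F[4]=+0.512 → step 5: x=0.030, v=0.407, θ=0.041, ω=-0.368
apply F[5]=-0.215 → step 6: x=0.038, v=0.395, θ=0.034, ω=-0.348
apply F[6]=-0.654 → step 7: x=0.046, v=0.376, θ=0.027, ω=-0.321
apply F[7]=-0.905 → step 8: x=0.053, v=0.352, θ=0.021, ω=-0.291
apply F[8]=-1.038 → step 9: x=0.060, v=0.327, θ=0.015, ω=-0.261
apply F[9]=-1.094 → step 10: x=0.066, v=0.301, θ=0.010, ω=-0.231
apply F[10]=-1.104 → step 11: x=0.072, v=0.276, θ=0.006, ω=-0.204
apply F[11]=-1.085 → step 12: x=0.077, v=0.253, θ=0.002, ω=-0.178
apply F[12]=-1.050 → step 13: x=0.082, v=0.230, θ=-0.001, ω=-0.154
apply F[13]=-1.006 → step 14: x=0.086, v=0.210, θ=-0.004, ω=-0.133
apply F[14]=-0.958 → step 15: x=0.090, v=0.191, θ=-0.007, ω=-0.114
apply F[15]=-0.910 → step 16: x=0.094, v=0.173, θ=-0.009, ω=-0.097
apply F[16]=-0.861 → step 17: x=0.097, v=0.157, θ=-0.010, ω=-0.082
apply F[17]=-0.815 → step 18: x=0.100, v=0.142, θ=-0.012, ω=-0.069
apply F[18]=-0.771 → step 19: x=0.103, v=0.128, θ=-0.013, ω=-0.057
apply F[19]=-0.729 → step 20: x=0.105, v=0.115, θ=-0.014, ω=-0.046
apply F[20]=-0.690 → step 21: x=0.108, v=0.104, θ=-0.015, ω=-0.037
apply F[21]=-0.654 → step 22: x=0.110, v=0.093, θ=-0.016, ω=-0.029
apply F[22]=-0.619 → step 23: x=0.111, v=0.083, θ=-0.016, ω=-0.022
apply F[23]=-0.588 → step 24: x=0.113, v=0.074, θ=-0.017, ω=-0.015
apply F[24]=-0.558 → step 25: x=0.114, v=0.065, θ=-0.017, ω=-0.010
apply F[25]=-0.530 → step 26: x=0.116, v=0.058, θ=-0.017, ω=-0.005
apply F[26]=-0.503 → step 27: x=0.117, v=0.050, θ=-0.017, ω=-0.001
apply F[27]=-0.479 → step 28: x=0.118, v=0.044, θ=-0.017, ω=0.003
apply F[28]=-0.456 → step 29: x=0.118, v=0.037, θ=-0.017, ω=0.006
apply F[29]=-0.435 → step 30: x=0.119, v=0.031, θ=-0.017, ω=0.008
apply F[30]=-0.414 → step 31: x=0.120, v=0.026, θ=-0.017, ω=0.011
apply F[31]=-0.395 → step 32: x=0.120, v=0.021, θ=-0.016, ω=0.013
apply F[32]=-0.376 → step 33: x=0.120, v=0.016, θ=-0.016, ω=0.014
apply F[33]=-0.360 → step 34: x=0.121, v=0.012, θ=-0.016, ω=0.016
apply F[34]=-0.343 → step 35: x=0.121, v=0.008, θ=-0.015, ω=0.017
apply F[35]=-0.328 → step 36: x=0.121, v=0.004, θ=-0.015, ω=0.018
apply F[36]=-0.313 → step 37: x=0.121, v=0.000, θ=-0.015, ω=0.018
apply F[37]=-0.299 → step 38: x=0.121, v=-0.003, θ=-0.014, ω=0.019
apply F[38]=-0.285 → step 39: x=0.121, v=-0.007, θ=-0.014, ω=0.019
apply F[39]=-0.273 → step 40: x=0.121, v=-0.010, θ=-0.014, ω=0.020

Answer: x=0.121, v=-0.010, θ=-0.014, ω=0.020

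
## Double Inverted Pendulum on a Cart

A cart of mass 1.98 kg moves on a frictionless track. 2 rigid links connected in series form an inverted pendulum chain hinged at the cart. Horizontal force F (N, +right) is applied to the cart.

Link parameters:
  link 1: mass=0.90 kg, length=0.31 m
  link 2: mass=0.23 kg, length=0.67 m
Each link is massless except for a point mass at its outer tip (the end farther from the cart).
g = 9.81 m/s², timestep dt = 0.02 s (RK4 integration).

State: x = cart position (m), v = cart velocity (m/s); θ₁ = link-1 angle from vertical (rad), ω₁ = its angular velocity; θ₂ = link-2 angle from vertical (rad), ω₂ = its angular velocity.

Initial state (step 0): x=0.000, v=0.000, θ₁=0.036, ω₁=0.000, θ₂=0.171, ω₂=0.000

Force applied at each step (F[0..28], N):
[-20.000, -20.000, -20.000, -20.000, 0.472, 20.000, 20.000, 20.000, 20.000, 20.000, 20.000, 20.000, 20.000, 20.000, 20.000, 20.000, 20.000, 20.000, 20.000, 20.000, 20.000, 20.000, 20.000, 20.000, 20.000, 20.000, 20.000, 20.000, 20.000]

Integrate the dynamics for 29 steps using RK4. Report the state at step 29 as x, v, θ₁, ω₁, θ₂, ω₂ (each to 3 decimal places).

apply F[0]=-20.000 → step 1: x=-0.002, v=-0.206, θ₁=0.043, ω₁=0.668, θ₂=0.171, ω₂=0.046
apply F[1]=-20.000 → step 2: x=-0.008, v=-0.413, θ₁=0.063, ω₁=1.351, θ₂=0.173, ω₂=0.086
apply F[2]=-20.000 → step 3: x=-0.019, v=-0.623, θ₁=0.097, ω₁=2.061, θ₂=0.175, ω₂=0.115
apply F[3]=-20.000 → step 4: x=-0.033, v=-0.834, θ₁=0.146, ω₁=2.806, θ₂=0.177, ω₂=0.129
apply F[4]=+0.472 → step 5: x=-0.050, v=-0.843, θ₁=0.203, ω₁=2.944, θ₂=0.180, ω₂=0.131
apply F[5]=+20.000 → step 6: x=-0.065, v=-0.665, θ₁=0.258, ω₁=2.538, θ₂=0.182, ω₂=0.113
apply F[6]=+20.000 → step 7: x=-0.077, v=-0.495, θ₁=0.305, ω₁=2.203, θ₂=0.184, ω₂=0.076
apply F[7]=+20.000 → step 8: x=-0.085, v=-0.331, θ₁=0.346, ω₁=1.930, θ₂=0.185, ω₂=0.021
apply F[8]=+20.000 → step 9: x=-0.090, v=-0.173, θ₁=0.382, ω₁=1.712, θ₂=0.185, ω₂=-0.052
apply F[9]=+20.000 → step 10: x=-0.092, v=-0.020, θ₁=0.415, ω₁=1.541, θ₂=0.183, ω₂=-0.140
apply F[10]=+20.000 → step 11: x=-0.091, v=0.129, θ₁=0.444, ω₁=1.412, θ₂=0.179, ω₂=-0.243
apply F[11]=+20.000 → step 12: x=-0.087, v=0.274, θ₁=0.472, ω₁=1.320, θ₂=0.173, ω₂=-0.360
apply F[12]=+20.000 → step 13: x=-0.080, v=0.417, θ₁=0.497, ω₁=1.262, θ₂=0.165, ω₂=-0.490
apply F[13]=+20.000 → step 14: x=-0.070, v=0.557, θ₁=0.522, ω₁=1.235, θ₂=0.154, ω₂=-0.633
apply F[14]=+20.000 → step 15: x=-0.057, v=0.695, θ₁=0.547, ω₁=1.236, θ₂=0.139, ω₂=-0.789
apply F[15]=+20.000 → step 16: x=-0.042, v=0.831, θ₁=0.572, ω₁=1.265, θ₂=0.122, ω₂=-0.959
apply F[16]=+20.000 → step 17: x=-0.024, v=0.965, θ₁=0.598, ω₁=1.319, θ₂=0.101, ω₂=-1.141
apply F[17]=+20.000 → step 18: x=-0.004, v=1.099, θ₁=0.625, ω₁=1.397, θ₂=0.076, ω₂=-1.336
apply F[18]=+20.000 → step 19: x=0.020, v=1.232, θ₁=0.654, ω₁=1.497, θ₂=0.047, ω₂=-1.544
apply F[19]=+20.000 → step 20: x=0.046, v=1.364, θ₁=0.685, ω₁=1.618, θ₂=0.014, ω₂=-1.764
apply F[20]=+20.000 → step 21: x=0.074, v=1.496, θ₁=0.719, ω₁=1.758, θ₂=-0.023, ω₂=-1.994
apply F[21]=+20.000 → step 22: x=0.105, v=1.629, θ₁=0.755, ω₁=1.914, θ₂=-0.065, ω₂=-2.234
apply F[22]=+20.000 → step 23: x=0.139, v=1.761, θ₁=0.795, ω₁=2.084, θ₂=-0.113, ω₂=-2.480
apply F[23]=+20.000 → step 24: x=0.176, v=1.895, θ₁=0.839, ω₁=2.265, θ₂=-0.165, ω₂=-2.731
apply F[24]=+20.000 → step 25: x=0.215, v=2.030, θ₁=0.886, ω₁=2.454, θ₂=-0.222, ω₂=-2.983
apply F[25]=+20.000 → step 26: x=0.257, v=2.167, θ₁=0.937, ω₁=2.650, θ₂=-0.284, ω₂=-3.234
apply F[26]=+20.000 → step 27: x=0.302, v=2.304, θ₁=0.992, ω₁=2.853, θ₂=-0.351, ω₂=-3.480
apply F[27]=+20.000 → step 28: x=0.349, v=2.443, θ₁=1.051, ω₁=3.062, θ₂=-0.423, ω₂=-3.718
apply F[28]=+20.000 → step 29: x=0.400, v=2.584, θ₁=1.115, ω₁=3.282, θ₂=-0.500, ω₂=-3.946

Answer: x=0.400, v=2.584, θ₁=1.115, ω₁=3.282, θ₂=-0.500, ω₂=-3.946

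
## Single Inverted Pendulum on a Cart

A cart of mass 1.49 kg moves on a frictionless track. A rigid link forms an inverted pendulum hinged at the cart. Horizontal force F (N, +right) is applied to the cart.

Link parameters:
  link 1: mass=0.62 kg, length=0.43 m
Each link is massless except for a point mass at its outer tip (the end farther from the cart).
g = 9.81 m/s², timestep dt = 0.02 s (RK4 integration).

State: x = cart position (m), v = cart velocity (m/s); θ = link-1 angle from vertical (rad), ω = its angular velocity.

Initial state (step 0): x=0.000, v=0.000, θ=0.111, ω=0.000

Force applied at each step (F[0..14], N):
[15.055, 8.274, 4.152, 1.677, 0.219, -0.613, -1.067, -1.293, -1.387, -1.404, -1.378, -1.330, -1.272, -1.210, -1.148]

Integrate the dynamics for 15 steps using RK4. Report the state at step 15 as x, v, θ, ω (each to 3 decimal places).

Answer: x=0.081, v=0.182, θ=-0.012, ω=-0.145

Derivation:
apply F[0]=+15.055 → step 1: x=0.002, v=0.192, θ=0.107, ω=-0.394
apply F[1]=+8.274 → step 2: x=0.007, v=0.295, θ=0.097, ω=-0.585
apply F[2]=+4.152 → step 3: x=0.013, v=0.343, θ=0.085, ω=-0.655
apply F[3]=+1.677 → step 4: x=0.020, v=0.359, θ=0.072, ω=-0.657
apply F[4]=+0.219 → step 5: x=0.027, v=0.357, θ=0.059, ω=-0.622
apply F[5]=-0.613 → step 6: x=0.034, v=0.344, θ=0.047, ω=-0.569
apply F[6]=-1.067 → step 7: x=0.041, v=0.327, θ=0.036, ω=-0.509
apply F[7]=-1.293 → step 8: x=0.047, v=0.307, θ=0.027, ω=-0.448
apply F[8]=-1.387 → step 9: x=0.053, v=0.286, θ=0.018, ω=-0.390
apply F[9]=-1.404 → step 10: x=0.059, v=0.266, θ=0.011, ω=-0.337
apply F[10]=-1.378 → step 11: x=0.064, v=0.247, θ=0.005, ω=-0.289
apply F[11]=-1.330 → step 12: x=0.069, v=0.229, θ=-0.000, ω=-0.246
apply F[12]=-1.272 → step 13: x=0.073, v=0.212, θ=-0.005, ω=-0.208
apply F[13]=-1.210 → step 14: x=0.077, v=0.197, θ=-0.009, ω=-0.175
apply F[14]=-1.148 → step 15: x=0.081, v=0.182, θ=-0.012, ω=-0.145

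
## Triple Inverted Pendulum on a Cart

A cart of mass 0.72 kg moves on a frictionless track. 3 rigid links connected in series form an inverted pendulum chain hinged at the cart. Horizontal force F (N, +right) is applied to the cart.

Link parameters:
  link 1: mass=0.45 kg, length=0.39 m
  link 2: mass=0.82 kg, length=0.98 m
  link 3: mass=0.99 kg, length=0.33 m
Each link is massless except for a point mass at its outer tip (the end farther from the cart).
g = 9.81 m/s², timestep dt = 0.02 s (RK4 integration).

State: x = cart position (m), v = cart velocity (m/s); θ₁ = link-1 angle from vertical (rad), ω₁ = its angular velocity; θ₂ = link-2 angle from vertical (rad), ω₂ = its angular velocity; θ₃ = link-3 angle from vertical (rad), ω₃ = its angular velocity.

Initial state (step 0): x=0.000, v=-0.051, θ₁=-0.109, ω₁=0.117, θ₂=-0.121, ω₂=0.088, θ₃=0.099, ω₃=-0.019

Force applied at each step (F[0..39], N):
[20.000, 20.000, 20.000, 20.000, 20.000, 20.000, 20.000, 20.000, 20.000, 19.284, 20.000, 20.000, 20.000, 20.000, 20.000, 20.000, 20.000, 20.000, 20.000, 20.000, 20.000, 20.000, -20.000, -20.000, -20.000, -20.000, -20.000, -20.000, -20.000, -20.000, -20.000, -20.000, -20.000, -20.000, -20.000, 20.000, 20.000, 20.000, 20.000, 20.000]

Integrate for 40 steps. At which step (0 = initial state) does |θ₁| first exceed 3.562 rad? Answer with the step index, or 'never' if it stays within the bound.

Answer: never

Derivation:
apply F[0]=+20.000 → step 1: x=0.005, v=0.546, θ₁=-0.122, ω₁=-1.451, θ₂=-0.120, ω₂=0.053, θ₃=0.100, ω₃=0.150
apply F[1]=+20.000 → step 2: x=0.022, v=1.131, θ₁=-0.167, ω₁=-3.019, θ₂=-0.119, ω₂=0.042, θ₃=0.105, ω₃=0.247
apply F[2]=+20.000 → step 3: x=0.050, v=1.669, θ₁=-0.242, ω₁=-4.444, θ₂=-0.118, ω₂=0.035, θ₃=0.109, ω₃=0.211
apply F[3]=+20.000 → step 4: x=0.088, v=2.118, θ₁=-0.342, ω₁=-5.488, θ₂=-0.118, ω₂=-0.040, θ₃=0.112, ω₃=0.040
apply F[4]=+20.000 → step 5: x=0.134, v=2.475, θ₁=-0.459, ω₁=-6.082, θ₂=-0.120, ω₂=-0.230, θ₃=0.111, ω₃=-0.196
apply F[5]=+20.000 → step 6: x=0.186, v=2.765, θ₁=-0.583, ω₁=-6.360, θ₂=-0.128, ω₂=-0.523, θ₃=0.104, ω₃=-0.434
apply F[6]=+20.000 → step 7: x=0.244, v=3.016, θ₁=-0.712, ω₁=-6.465, θ₂=-0.142, ω₂=-0.889, θ₃=0.093, ω₃=-0.651
apply F[7]=+20.000 → step 8: x=0.307, v=3.242, θ₁=-0.841, ω₁=-6.477, θ₂=-0.164, ω₂=-1.303, θ₃=0.078, ω₃=-0.849
apply F[8]=+20.000 → step 9: x=0.374, v=3.449, θ₁=-0.971, ω₁=-6.425, θ₂=-0.194, ω₂=-1.749, θ₃=0.059, ω₃=-1.034
apply F[9]=+19.284 → step 10: x=0.445, v=3.632, θ₁=-1.098, ω₁=-6.314, θ₂=-0.234, ω₂=-2.207, θ₃=0.037, ω₃=-1.214
apply F[10]=+20.000 → step 11: x=0.519, v=3.816, θ₁=-1.223, ω₁=-6.131, θ₂=-0.282, ω₂=-2.691, θ₃=0.011, ω₃=-1.404
apply F[11]=+20.000 → step 12: x=0.597, v=3.994, θ₁=-1.343, ω₁=-5.858, θ₂=-0.341, ω₂=-3.184, θ₃=-0.019, ω₃=-1.614
apply F[12]=+20.000 → step 13: x=0.679, v=4.169, θ₁=-1.456, ω₁=-5.469, θ₂=-0.410, ω₂=-3.677, θ₃=-0.054, ω₃=-1.856
apply F[13]=+20.000 → step 14: x=0.764, v=4.345, θ₁=-1.561, ω₁=-4.936, θ₂=-0.488, ω₂=-4.163, θ₃=-0.094, ω₃=-2.146
apply F[14]=+20.000 → step 15: x=0.853, v=4.525, θ₁=-1.653, ω₁=-4.233, θ₂=-0.576, ω₂=-4.636, θ₃=-0.140, ω₃=-2.499
apply F[15]=+20.000 → step 16: x=0.945, v=4.706, θ₁=-1.729, ω₁=-3.337, θ₂=-0.674, ω₂=-5.092, θ₃=-0.194, ω₃=-2.937
apply F[16]=+20.000 → step 17: x=1.041, v=4.880, θ₁=-1.785, ω₁=-2.238, θ₂=-0.780, ω₂=-5.530, θ₃=-0.258, ω₃=-3.486
apply F[17]=+20.000 → step 18: x=1.140, v=5.028, θ₁=-1.817, ω₁=-0.938, θ₂=-0.895, ω₂=-5.955, θ₃=-0.335, ω₃=-4.178
apply F[18]=+20.000 → step 19: x=1.242, v=5.116, θ₁=-1.821, ω₁=0.539, θ₂=-1.018, ω₂=-6.374, θ₃=-0.427, ω₃=-5.067
apply F[19]=+20.000 → step 20: x=1.344, v=5.089, θ₁=-1.794, ω₁=2.130, θ₂=-1.150, ω₂=-6.779, θ₃=-0.539, ω₃=-6.230
apply F[20]=+20.000 → step 21: x=1.444, v=4.868, θ₁=-1.736, ω₁=3.669, θ₂=-1.289, ω₂=-7.112, θ₃=-0.679, ω₃=-7.772
apply F[21]=+20.000 → step 22: x=1.537, v=4.387, θ₁=-1.651, ω₁=4.762, θ₂=-1.432, ω₂=-7.206, θ₃=-0.853, ω₃=-9.734
apply F[22]=-20.000 → step 23: x=1.615, v=3.407, θ₁=-1.556, ω₁=4.555, θ₂=-1.573, ω₂=-6.865, θ₃=-1.061, ω₃=-11.026
apply F[23]=-20.000 → step 24: x=1.673, v=2.458, θ₁=-1.473, ω₁=3.718, θ₂=-1.706, ω₂=-6.383, θ₃=-1.293, ω₃=-12.122
apply F[24]=-20.000 → step 25: x=1.714, v=1.608, θ₁=-1.411, ω₁=2.402, θ₂=-1.829, ω₂=-5.899, θ₃=-1.543, ω₃=-12.890
apply F[25]=-20.000 → step 26: x=1.738, v=0.861, θ₁=-1.379, ω₁=0.786, θ₂=-1.943, ω₂=-5.540, θ₃=-1.806, ω₃=-13.314
apply F[26]=-20.000 → step 27: x=1.749, v=0.182, θ₁=-1.381, ω₁=-1.027, θ₂=-2.052, ω₂=-5.363, θ₃=-2.074, ω₃=-13.422
apply F[27]=-20.000 → step 28: x=1.746, v=-0.471, θ₁=-1.421, ω₁=-2.991, θ₂=-2.159, ω₂=-5.358, θ₃=-2.341, ω₃=-13.244
apply F[28]=-20.000 → step 29: x=1.730, v=-1.143, θ₁=-1.501, ω₁=-5.100, θ₂=-2.267, ω₂=-5.465, θ₃=-2.602, ω₃=-12.806
apply F[29]=-20.000 → step 30: x=1.700, v=-1.890, θ₁=-1.626, ω₁=-7.412, θ₂=-2.377, ω₂=-5.590, θ₃=-2.852, ω₃=-12.128
apply F[30]=-20.000 → step 31: x=1.653, v=-2.790, θ₁=-1.800, ω₁=-10.104, θ₂=-2.490, ω₂=-5.619, θ₃=-3.085, ω₃=-11.190
apply F[31]=-20.000 → step 32: x=1.586, v=-3.993, θ₁=-2.036, ω₁=-13.651, θ₂=-2.600, ω₂=-5.403, θ₃=-3.297, ω₃=-9.841
apply F[32]=-20.000 → step 33: x=1.489, v=-5.903, θ₁=-2.361, ω₁=-19.494, θ₂=-2.703, ω₂=-4.752, θ₃=-3.472, ω₃=-7.261
apply F[33]=-20.000 → step 34: x=1.337, v=-9.707, θ₁=-2.856, ω₁=-30.134, θ₂=-2.791, ω₂=-5.006, θ₃=-3.546, ω₃=2.527
apply F[34]=-20.000 → step 35: x=1.127, v=-10.268, θ₁=-3.385, ω₁=-18.491, θ₂=-2.979, ω₂=-14.292, θ₃=-3.310, ω₃=19.337
apply F[35]=+20.000 → step 36: x=0.960, v=-6.222, θ₁=-3.493, ω₁=6.615, θ₂=-3.330, ω₂=-19.372, θ₃=-2.904, ω₃=17.366
apply F[36]=+20.000 → step 37: x=0.874, v=-2.940, θ₁=-3.276, ω₁=10.944, θ₂=-3.683, ω₂=-15.136, θ₃=-2.744, ω₃=-0.472
apply F[37]=+20.000 → step 38: x=0.824, v=-2.188, θ₁=-3.113, ω₁=5.614, θ₂=-3.945, ω₂=-11.602, θ₃=-2.839, ω₃=-7.738
apply F[38]=+20.000 → step 39: x=0.786, v=-1.697, θ₁=-3.037, ω₁=2.254, θ₂=-4.157, ω₂=-9.724, θ₃=-3.030, ω₃=-10.996
apply F[39]=+20.000 → step 40: x=0.757, v=-1.197, θ₁=-3.015, ω₁=0.081, θ₂=-4.337, ω₂=-8.354, θ₃=-3.272, ω₃=-13.086
max |θ₁| = 3.493 ≤ 3.562 over all 41 states.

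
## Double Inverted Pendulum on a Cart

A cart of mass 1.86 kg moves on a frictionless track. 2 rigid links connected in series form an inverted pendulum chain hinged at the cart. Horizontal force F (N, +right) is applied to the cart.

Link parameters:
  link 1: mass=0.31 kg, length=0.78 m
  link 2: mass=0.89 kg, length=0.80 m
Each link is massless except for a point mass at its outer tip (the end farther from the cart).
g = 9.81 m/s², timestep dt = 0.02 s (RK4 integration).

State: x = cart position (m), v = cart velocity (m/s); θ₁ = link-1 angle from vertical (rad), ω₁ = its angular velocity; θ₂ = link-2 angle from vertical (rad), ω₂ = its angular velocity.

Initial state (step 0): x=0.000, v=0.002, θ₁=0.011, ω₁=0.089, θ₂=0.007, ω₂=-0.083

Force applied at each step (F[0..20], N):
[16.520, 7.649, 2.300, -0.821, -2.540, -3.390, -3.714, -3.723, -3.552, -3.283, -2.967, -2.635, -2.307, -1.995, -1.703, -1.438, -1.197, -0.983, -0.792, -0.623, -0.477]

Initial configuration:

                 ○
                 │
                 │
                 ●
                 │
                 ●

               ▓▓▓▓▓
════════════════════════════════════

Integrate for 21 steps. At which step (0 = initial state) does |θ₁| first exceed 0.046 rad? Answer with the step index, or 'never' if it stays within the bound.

Answer: never

Derivation:
apply F[0]=+16.520 → step 1: x=0.002, v=0.178, θ₁=0.011, ω₁=-0.130, θ₂=0.005, ω₂=-0.088
apply F[1]=+7.649 → step 2: x=0.006, v=0.259, θ₁=0.007, ω₁=-0.229, θ₂=0.003, ω₂=-0.092
apply F[2]=+2.300 → step 3: x=0.012, v=0.283, θ₁=0.002, ω₁=-0.257, θ₂=0.002, ω₂=-0.094
apply F[3]=-0.821 → step 4: x=0.017, v=0.275, θ₁=-0.003, ω₁=-0.247, θ₂=-0.000, ω₂=-0.093
apply F[4]=-2.540 → step 5: x=0.022, v=0.248, θ₁=-0.008, ω₁=-0.217, θ₂=-0.002, ω₂=-0.089
apply F[5]=-3.390 → step 6: x=0.027, v=0.213, θ₁=-0.011, ω₁=-0.179, θ₂=-0.004, ω₂=-0.083
apply F[6]=-3.714 → step 7: x=0.031, v=0.175, θ₁=-0.015, ω₁=-0.139, θ₂=-0.005, ω₂=-0.075
apply F[7]=-3.723 → step 8: x=0.034, v=0.137, θ₁=-0.017, ω₁=-0.102, θ₂=-0.007, ω₂=-0.065
apply F[8]=-3.552 → step 9: x=0.036, v=0.101, θ₁=-0.019, ω₁=-0.068, θ₂=-0.008, ω₂=-0.055
apply F[9]=-3.283 → step 10: x=0.038, v=0.068, θ₁=-0.020, ω₁=-0.038, θ₂=-0.009, ω₂=-0.045
apply F[10]=-2.967 → step 11: x=0.039, v=0.038, θ₁=-0.020, ω₁=-0.014, θ₂=-0.010, ω₂=-0.035
apply F[11]=-2.635 → step 12: x=0.040, v=0.013, θ₁=-0.020, ω₁=0.007, θ₂=-0.010, ω₂=-0.025
apply F[12]=-2.307 → step 13: x=0.040, v=-0.010, θ₁=-0.020, ω₁=0.023, θ₂=-0.011, ω₂=-0.016
apply F[13]=-1.995 → step 14: x=0.039, v=-0.029, θ₁=-0.020, ω₁=0.036, θ₂=-0.011, ω₂=-0.008
apply F[14]=-1.703 → step 15: x=0.039, v=-0.044, θ₁=-0.019, ω₁=0.046, θ₂=-0.011, ω₂=0.000
apply F[15]=-1.438 → step 16: x=0.038, v=-0.058, θ₁=-0.018, ω₁=0.053, θ₂=-0.011, ω₂=0.007
apply F[16]=-1.197 → step 17: x=0.036, v=-0.068, θ₁=-0.017, ω₁=0.058, θ₂=-0.011, ω₂=0.013
apply F[17]=-0.983 → step 18: x=0.035, v=-0.077, θ₁=-0.015, ω₁=0.061, θ₂=-0.011, ω₂=0.018
apply F[18]=-0.792 → step 19: x=0.033, v=-0.083, θ₁=-0.014, ω₁=0.063, θ₂=-0.010, ω₂=0.022
apply F[19]=-0.623 → step 20: x=0.031, v=-0.088, θ₁=-0.013, ω₁=0.063, θ₂=-0.010, ω₂=0.025
apply F[20]=-0.477 → step 21: x=0.030, v=-0.092, θ₁=-0.012, ω₁=0.063, θ₂=-0.009, ω₂=0.028
max |θ₁| = 0.020 ≤ 0.046 over all 22 states.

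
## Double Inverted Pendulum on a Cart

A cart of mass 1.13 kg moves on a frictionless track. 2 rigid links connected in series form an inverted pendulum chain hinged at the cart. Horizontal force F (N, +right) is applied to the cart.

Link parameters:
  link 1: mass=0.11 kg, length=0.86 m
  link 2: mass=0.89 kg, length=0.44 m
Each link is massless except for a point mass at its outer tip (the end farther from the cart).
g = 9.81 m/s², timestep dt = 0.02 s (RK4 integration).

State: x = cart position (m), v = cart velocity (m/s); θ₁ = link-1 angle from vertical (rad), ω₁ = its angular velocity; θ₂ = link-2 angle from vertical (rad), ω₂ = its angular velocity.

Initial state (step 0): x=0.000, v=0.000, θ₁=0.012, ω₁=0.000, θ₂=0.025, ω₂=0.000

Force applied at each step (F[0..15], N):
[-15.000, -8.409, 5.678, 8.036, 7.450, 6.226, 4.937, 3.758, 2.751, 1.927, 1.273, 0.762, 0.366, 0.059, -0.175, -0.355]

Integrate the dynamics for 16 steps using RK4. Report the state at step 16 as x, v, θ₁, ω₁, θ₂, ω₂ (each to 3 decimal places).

Answer: x=0.021, v=0.265, θ₁=0.010, ω₁=-0.150, θ₂=0.011, ω₂=-0.129

Derivation:
apply F[0]=-15.000 → step 1: x=-0.003, v=-0.268, θ₁=0.015, ω₁=0.292, θ₂=0.026, ω₂=0.048
apply F[1]=-8.409 → step 2: x=-0.010, v=-0.420, θ₁=0.022, ω₁=0.459, θ₂=0.027, ω₂=0.079
apply F[2]=+5.678 → step 3: x=-0.017, v=-0.324, θ₁=0.030, ω₁=0.352, θ₂=0.028, ω₂=0.083
apply F[3]=+8.036 → step 4: x=-0.022, v=-0.187, θ₁=0.036, ω₁=0.209, θ₂=0.030, ω₂=0.066
apply F[4]=+7.450 → step 5: x=-0.025, v=-0.062, θ₁=0.039, ω₁=0.086, θ₂=0.031, ω₂=0.036
apply F[5]=+6.226 → step 6: x=-0.025, v=0.041, θ₁=0.040, ω₁=-0.010, θ₂=0.031, ω₂=0.001
apply F[6]=+4.937 → step 7: x=-0.023, v=0.121, θ₁=0.039, ω₁=-0.079, θ₂=0.031, ω₂=-0.032
apply F[7]=+3.758 → step 8: x=-0.020, v=0.181, θ₁=0.037, ω₁=-0.126, θ₂=0.030, ω₂=-0.062
apply F[8]=+2.751 → step 9: x=-0.016, v=0.224, θ₁=0.034, ω₁=-0.156, θ₂=0.029, ω₂=-0.087
apply F[9]=+1.927 → step 10: x=-0.011, v=0.252, θ₁=0.031, ω₁=-0.173, θ₂=0.027, ω₂=-0.106
apply F[10]=+1.273 → step 11: x=-0.006, v=0.270, θ₁=0.027, ω₁=-0.180, θ₂=0.024, ω₂=-0.120
apply F[11]=+0.762 → step 12: x=-0.001, v=0.279, θ₁=0.024, ω₁=-0.181, θ₂=0.022, ω₂=-0.129
apply F[12]=+0.366 → step 13: x=0.005, v=0.281, θ₁=0.020, ω₁=-0.177, θ₂=0.019, ω₂=-0.133
apply F[13]=+0.059 → step 14: x=0.011, v=0.279, θ₁=0.017, ω₁=-0.170, θ₂=0.017, ω₂=-0.135
apply F[14]=-0.175 → step 15: x=0.016, v=0.274, θ₁=0.013, ω₁=-0.161, θ₂=0.014, ω₂=-0.133
apply F[15]=-0.355 → step 16: x=0.021, v=0.265, θ₁=0.010, ω₁=-0.150, θ₂=0.011, ω₂=-0.129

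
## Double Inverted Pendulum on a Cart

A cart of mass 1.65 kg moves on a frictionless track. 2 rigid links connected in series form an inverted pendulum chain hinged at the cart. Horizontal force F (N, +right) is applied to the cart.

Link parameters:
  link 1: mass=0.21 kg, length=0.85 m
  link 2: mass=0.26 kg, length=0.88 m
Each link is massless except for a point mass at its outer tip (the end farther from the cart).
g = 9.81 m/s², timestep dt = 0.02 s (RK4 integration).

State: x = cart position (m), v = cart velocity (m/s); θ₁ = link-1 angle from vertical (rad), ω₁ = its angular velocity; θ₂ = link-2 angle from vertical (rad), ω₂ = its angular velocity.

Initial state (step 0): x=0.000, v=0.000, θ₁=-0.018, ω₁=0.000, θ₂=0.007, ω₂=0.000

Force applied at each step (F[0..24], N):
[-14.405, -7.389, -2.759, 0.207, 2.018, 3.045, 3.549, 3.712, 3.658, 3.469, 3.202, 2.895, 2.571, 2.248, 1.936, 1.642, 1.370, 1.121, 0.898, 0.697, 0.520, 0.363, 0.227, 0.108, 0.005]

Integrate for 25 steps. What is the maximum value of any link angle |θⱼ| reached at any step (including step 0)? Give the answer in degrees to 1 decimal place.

Answer: 1.5°

Derivation:
apply F[0]=-14.405 → step 1: x=-0.002, v=-0.174, θ₁=-0.016, ω₁=0.193, θ₂=0.007, ω₂=0.012
apply F[1]=-7.389 → step 2: x=-0.006, v=-0.262, θ₁=-0.011, ω₁=0.288, θ₂=0.007, ω₂=0.023
apply F[2]=-2.759 → step 3: x=-0.012, v=-0.295, θ₁=-0.005, ω₁=0.321, θ₂=0.008, ω₂=0.031
apply F[3]=+0.207 → step 4: x=-0.018, v=-0.293, θ₁=0.001, ω₁=0.314, θ₂=0.009, ω₂=0.036
apply F[4]=+2.018 → step 5: x=-0.023, v=-0.269, θ₁=0.007, ω₁=0.285, θ₂=0.009, ω₂=0.038
apply F[5]=+3.045 → step 6: x=-0.028, v=-0.232, θ₁=0.012, ω₁=0.245, θ₂=0.010, ω₂=0.038
apply F[6]=+3.549 → step 7: x=-0.032, v=-0.190, θ₁=0.017, ω₁=0.200, θ₂=0.011, ω₂=0.036
apply F[7]=+3.712 → step 8: x=-0.036, v=-0.146, θ₁=0.020, ω₁=0.155, θ₂=0.012, ω₂=0.033
apply F[8]=+3.658 → step 9: x=-0.038, v=-0.103, θ₁=0.023, ω₁=0.112, θ₂=0.012, ω₂=0.028
apply F[9]=+3.469 → step 10: x=-0.040, v=-0.062, θ₁=0.025, ω₁=0.073, θ₂=0.013, ω₂=0.022
apply F[10]=+3.202 → step 11: x=-0.041, v=-0.025, θ₁=0.026, ω₁=0.038, θ₂=0.013, ω₂=0.015
apply F[11]=+2.895 → step 12: x=-0.041, v=0.009, θ₁=0.027, ω₁=0.009, θ₂=0.013, ω₂=0.009
apply F[12]=+2.571 → step 13: x=-0.040, v=0.038, θ₁=0.026, ω₁=-0.016, θ₂=0.013, ω₂=0.002
apply F[13]=+2.248 → step 14: x=-0.039, v=0.064, θ₁=0.026, ω₁=-0.037, θ₂=0.013, ω₂=-0.004
apply F[14]=+1.936 → step 15: x=-0.038, v=0.086, θ₁=0.025, ω₁=-0.054, θ₂=0.013, ω₂=-0.010
apply F[15]=+1.642 → step 16: x=-0.036, v=0.105, θ₁=0.024, ω₁=-0.066, θ₂=0.013, ω₂=-0.016
apply F[16]=+1.370 → step 17: x=-0.034, v=0.120, θ₁=0.022, ω₁=-0.076, θ₂=0.013, ω₂=-0.021
apply F[17]=+1.121 → step 18: x=-0.031, v=0.132, θ₁=0.021, ω₁=-0.083, θ₂=0.012, ω₂=-0.025
apply F[18]=+0.898 → step 19: x=-0.028, v=0.142, θ₁=0.019, ω₁=-0.088, θ₂=0.012, ω₂=-0.029
apply F[19]=+0.697 → step 20: x=-0.026, v=0.150, θ₁=0.017, ω₁=-0.090, θ₂=0.011, ω₂=-0.033
apply F[20]=+0.520 → step 21: x=-0.023, v=0.155, θ₁=0.015, ω₁=-0.091, θ₂=0.010, ω₂=-0.036
apply F[21]=+0.363 → step 22: x=-0.019, v=0.159, θ₁=0.014, ω₁=-0.091, θ₂=0.010, ω₂=-0.038
apply F[22]=+0.227 → step 23: x=-0.016, v=0.161, θ₁=0.012, ω₁=-0.089, θ₂=0.009, ω₂=-0.040
apply F[23]=+0.108 → step 24: x=-0.013, v=0.161, θ₁=0.010, ω₁=-0.087, θ₂=0.008, ω₂=-0.041
apply F[24]=+0.005 → step 25: x=-0.010, v=0.161, θ₁=0.008, ω₁=-0.084, θ₂=0.007, ω₂=-0.042
Max |angle| over trajectory = 0.027 rad = 1.5°.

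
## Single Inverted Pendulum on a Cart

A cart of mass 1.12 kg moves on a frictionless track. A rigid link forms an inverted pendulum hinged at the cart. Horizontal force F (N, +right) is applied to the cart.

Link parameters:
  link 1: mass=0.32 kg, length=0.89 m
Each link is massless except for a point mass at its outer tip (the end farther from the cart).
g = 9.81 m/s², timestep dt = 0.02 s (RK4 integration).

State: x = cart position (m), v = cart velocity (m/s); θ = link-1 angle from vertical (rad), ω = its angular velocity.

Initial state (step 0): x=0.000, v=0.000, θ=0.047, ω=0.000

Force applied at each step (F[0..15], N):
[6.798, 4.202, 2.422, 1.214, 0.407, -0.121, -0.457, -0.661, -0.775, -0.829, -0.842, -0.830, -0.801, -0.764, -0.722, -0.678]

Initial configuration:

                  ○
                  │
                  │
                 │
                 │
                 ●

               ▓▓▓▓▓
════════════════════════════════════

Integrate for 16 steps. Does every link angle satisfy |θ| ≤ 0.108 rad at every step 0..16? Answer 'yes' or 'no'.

apply F[0]=+6.798 → step 1: x=0.001, v=0.119, θ=0.046, ω=-0.123
apply F[1]=+4.202 → step 2: x=0.004, v=0.191, θ=0.043, ω=-0.195
apply F[2]=+2.422 → step 3: x=0.009, v=0.232, θ=0.038, ω=-0.232
apply F[3]=+1.214 → step 4: x=0.013, v=0.252, θ=0.034, ω=-0.246
apply F[4]=+0.407 → step 5: x=0.018, v=0.257, θ=0.029, ω=-0.245
apply F[5]=-0.121 → step 6: x=0.024, v=0.254, θ=0.024, ω=-0.235
apply F[6]=-0.457 → step 7: x=0.029, v=0.244, θ=0.019, ω=-0.220
apply F[7]=-0.661 → step 8: x=0.033, v=0.232, θ=0.015, ω=-0.202
apply F[8]=-0.775 → step 9: x=0.038, v=0.217, θ=0.011, ω=-0.183
apply F[9]=-0.829 → step 10: x=0.042, v=0.202, θ=0.008, ω=-0.163
apply F[10]=-0.842 → step 11: x=0.046, v=0.186, θ=0.005, ω=-0.145
apply F[11]=-0.830 → step 12: x=0.049, v=0.171, θ=0.002, ω=-0.127
apply F[12]=-0.801 → step 13: x=0.053, v=0.157, θ=-0.000, ω=-0.111
apply F[13]=-0.764 → step 14: x=0.056, v=0.143, θ=-0.002, ω=-0.096
apply F[14]=-0.722 → step 15: x=0.058, v=0.131, θ=-0.004, ω=-0.082
apply F[15]=-0.678 → step 16: x=0.061, v=0.119, θ=-0.006, ω=-0.070
Max |angle| over trajectory = 0.047 rad; bound = 0.108 → within bound.

Answer: yes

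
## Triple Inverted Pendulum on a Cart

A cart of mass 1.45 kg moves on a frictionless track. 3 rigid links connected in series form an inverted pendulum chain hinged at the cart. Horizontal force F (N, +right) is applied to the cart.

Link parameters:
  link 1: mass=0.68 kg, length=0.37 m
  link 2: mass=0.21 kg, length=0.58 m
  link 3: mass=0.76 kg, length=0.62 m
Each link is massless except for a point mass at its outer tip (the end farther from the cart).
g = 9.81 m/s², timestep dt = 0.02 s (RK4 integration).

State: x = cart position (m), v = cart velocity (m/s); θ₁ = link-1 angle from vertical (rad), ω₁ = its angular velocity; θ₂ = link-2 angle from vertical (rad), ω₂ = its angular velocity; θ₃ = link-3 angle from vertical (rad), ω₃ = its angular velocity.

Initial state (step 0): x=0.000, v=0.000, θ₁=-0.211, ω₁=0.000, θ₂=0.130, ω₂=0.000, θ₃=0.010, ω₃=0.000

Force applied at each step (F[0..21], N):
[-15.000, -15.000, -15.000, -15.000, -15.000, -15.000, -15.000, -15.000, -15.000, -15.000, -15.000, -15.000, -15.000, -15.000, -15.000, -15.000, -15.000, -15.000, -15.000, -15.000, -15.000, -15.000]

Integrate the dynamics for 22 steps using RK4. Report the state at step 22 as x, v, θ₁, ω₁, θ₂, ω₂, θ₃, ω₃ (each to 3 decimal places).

apply F[0]=-15.000 → step 1: x=-0.002, v=-0.162, θ₁=-0.210, ω₁=0.091, θ₂=0.134, ω₂=0.398, θ₃=0.008, ω₃=-0.158
apply F[1]=-15.000 → step 2: x=-0.006, v=-0.325, θ₁=-0.207, ω₁=0.190, θ₂=0.146, ω₂=0.801, θ₃=0.004, ω₃=-0.324
apply F[2]=-15.000 → step 3: x=-0.015, v=-0.490, θ₁=-0.202, ω₁=0.308, θ₂=0.166, ω₂=1.213, θ₃=-0.005, ω₃=-0.504
apply F[3]=-15.000 → step 4: x=-0.026, v=-0.659, θ₁=-0.195, ω₁=0.456, θ₂=0.194, ω₂=1.629, θ₃=-0.017, ω₃=-0.697
apply F[4]=-15.000 → step 5: x=-0.041, v=-0.833, θ₁=-0.184, ω₁=0.648, θ₂=0.231, ω₂=2.037, θ₃=-0.033, ω₃=-0.893
apply F[5]=-15.000 → step 6: x=-0.059, v=-1.013, θ₁=-0.169, ω₁=0.894, θ₂=0.276, ω₂=2.419, θ₃=-0.052, ω₃=-1.079
apply F[6]=-15.000 → step 7: x=-0.082, v=-1.198, θ₁=-0.148, ω₁=1.205, θ₂=0.328, ω₂=2.755, θ₃=-0.075, ω₃=-1.234
apply F[7]=-15.000 → step 8: x=-0.107, v=-1.389, θ₁=-0.120, ω₁=1.582, θ₂=0.386, ω₂=3.030, θ₃=-0.101, ω₃=-1.346
apply F[8]=-15.000 → step 9: x=-0.137, v=-1.586, θ₁=-0.084, ω₁=2.026, θ₂=0.448, ω₂=3.237, θ₃=-0.129, ω₃=-1.405
apply F[9]=-15.000 → step 10: x=-0.171, v=-1.788, θ₁=-0.038, ω₁=2.536, θ₂=0.515, ω₂=3.373, θ₃=-0.157, ω₃=-1.409
apply F[10]=-15.000 → step 11: x=-0.209, v=-1.994, θ₁=0.018, ω₁=3.108, θ₂=0.583, ω₂=3.436, θ₃=-0.185, ω₃=-1.358
apply F[11]=-15.000 → step 12: x=-0.251, v=-2.203, θ₁=0.086, ω₁=3.738, θ₂=0.652, ω₂=3.424, θ₃=-0.211, ω₃=-1.252
apply F[12]=-15.000 → step 13: x=-0.297, v=-2.410, θ₁=0.168, ω₁=4.418, θ₂=0.719, ω₂=3.332, θ₃=-0.235, ω₃=-1.087
apply F[13]=-15.000 → step 14: x=-0.347, v=-2.610, θ₁=0.263, ω₁=5.132, θ₂=0.784, ω₂=3.157, θ₃=-0.254, ω₃=-0.856
apply F[14]=-15.000 → step 15: x=-0.401, v=-2.794, θ₁=0.373, ω₁=5.855, θ₂=0.845, ω₂=2.903, θ₃=-0.268, ω₃=-0.551
apply F[15]=-15.000 → step 16: x=-0.459, v=-2.952, θ₁=0.497, ω₁=6.559, θ₂=0.900, ω₂=2.585, θ₃=-0.276, ω₃=-0.159
apply F[16]=-15.000 → step 17: x=-0.519, v=-3.072, θ₁=0.635, ω₁=7.212, θ₂=0.948, ω₂=2.231, θ₃=-0.274, ω₃=0.326
apply F[17]=-15.000 → step 18: x=-0.581, v=-3.147, θ₁=0.785, ω₁=7.793, θ₂=0.989, ω₂=1.876, θ₃=-0.262, ω₃=0.906
apply F[18]=-15.000 → step 19: x=-0.645, v=-3.174, θ₁=0.946, ω₁=8.295, θ₂=1.023, ω₂=1.557, θ₃=-0.237, ω₃=1.576
apply F[19]=-15.000 → step 20: x=-0.708, v=-3.152, θ₁=1.117, ω₁=8.723, θ₂=1.052, ω₂=1.296, θ₃=-0.198, ω₃=2.325
apply F[20]=-15.000 → step 21: x=-0.770, v=-3.088, θ₁=1.295, ω₁=9.094, θ₂=1.076, ω₂=1.105, θ₃=-0.144, ω₃=3.139
apply F[21]=-15.000 → step 22: x=-0.831, v=-2.986, θ₁=1.480, ω₁=9.422, θ₂=1.096, ω₂=0.982, θ₃=-0.072, ω₃=4.008

Answer: x=-0.831, v=-2.986, θ₁=1.480, ω₁=9.422, θ₂=1.096, ω₂=0.982, θ₃=-0.072, ω₃=4.008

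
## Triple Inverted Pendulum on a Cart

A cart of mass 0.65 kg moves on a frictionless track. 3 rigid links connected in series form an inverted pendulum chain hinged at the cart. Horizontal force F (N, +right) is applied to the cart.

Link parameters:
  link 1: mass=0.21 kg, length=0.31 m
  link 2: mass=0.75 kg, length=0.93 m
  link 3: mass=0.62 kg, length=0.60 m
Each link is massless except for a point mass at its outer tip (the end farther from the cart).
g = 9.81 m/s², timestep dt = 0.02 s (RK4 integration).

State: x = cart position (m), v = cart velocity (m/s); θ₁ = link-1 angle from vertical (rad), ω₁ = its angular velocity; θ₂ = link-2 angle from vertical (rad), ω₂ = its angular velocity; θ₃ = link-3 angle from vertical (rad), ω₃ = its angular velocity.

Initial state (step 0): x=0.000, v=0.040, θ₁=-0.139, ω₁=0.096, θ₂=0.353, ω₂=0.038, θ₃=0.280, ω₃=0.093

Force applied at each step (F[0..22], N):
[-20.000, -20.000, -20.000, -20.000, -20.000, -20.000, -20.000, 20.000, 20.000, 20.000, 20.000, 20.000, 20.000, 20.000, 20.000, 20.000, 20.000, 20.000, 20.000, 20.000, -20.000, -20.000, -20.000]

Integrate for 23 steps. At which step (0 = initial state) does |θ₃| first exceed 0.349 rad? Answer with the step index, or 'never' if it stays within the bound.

apply F[0]=-20.000 → step 1: x=-0.005, v=-0.539, θ₁=-0.129, ω₁=0.902, θ₂=0.358, ω₂=0.464, θ₃=0.282, ω₃=0.071
apply F[1]=-20.000 → step 2: x=-0.022, v=-1.126, θ₁=-0.102, ω₁=1.837, θ₂=0.371, ω₂=0.852, θ₃=0.283, ω₃=0.049
apply F[2]=-20.000 → step 3: x=-0.050, v=-1.725, θ₁=-0.054, ω₁=3.038, θ₂=0.392, ω₂=1.159, θ₃=0.284, ω₃=0.028
apply F[3]=-20.000 → step 4: x=-0.091, v=-2.337, θ₁=0.022, ω₁=4.690, θ₂=0.417, ω₂=1.308, θ₃=0.284, ω₃=0.015
apply F[4]=-20.000 → step 5: x=-0.144, v=-2.940, θ₁=0.138, ω₁=7.027, θ₂=0.442, ω₂=1.170, θ₃=0.284, ω₃=0.039
apply F[5]=-20.000 → step 6: x=-0.207, v=-3.401, θ₁=0.307, ω₁=9.842, θ₂=0.461, ω₂=0.650, θ₃=0.286, ω₃=0.175
apply F[6]=-20.000 → step 7: x=-0.277, v=-3.499, θ₁=0.520, ω₁=10.950, θ₂=0.469, ω₂=0.352, θ₃=0.293, ω₃=0.457
apply F[7]=+20.000 → step 8: x=-0.340, v=-2.801, θ₁=0.721, ω₁=9.350, θ₂=0.477, ω₂=0.395, θ₃=0.302, ω₃=0.490
apply F[8]=+20.000 → step 9: x=-0.390, v=-2.231, θ₁=0.900, ω₁=8.709, θ₂=0.484, ω₂=0.328, θ₃=0.312, ω₃=0.478
apply F[9]=+20.000 → step 10: x=-0.429, v=-1.691, θ₁=1.073, ω₁=8.604, θ₂=0.490, ω₂=0.188, θ₃=0.321, ω₃=0.461
apply F[10]=+20.000 → step 11: x=-0.457, v=-1.146, θ₁=1.247, ω₁=8.797, θ₂=0.492, ω₂=0.035, θ₃=0.330, ω₃=0.449
apply F[11]=+20.000 → step 12: x=-0.475, v=-0.579, θ₁=1.426, ω₁=9.200, θ₂=0.491, ω₂=-0.087, θ₃=0.339, ω₃=0.443
apply F[12]=+20.000 → step 13: x=-0.480, v=0.017, θ₁=1.616, ω₁=9.809, θ₂=0.489, ω₂=-0.142, θ₃=0.348, ω₃=0.441
apply F[13]=+20.000 → step 14: x=-0.474, v=0.650, θ₁=1.820, ω₁=10.685, θ₂=0.486, ω₂=-0.085, θ₃=0.357, ω₃=0.442
apply F[14]=+20.000 → step 15: x=-0.454, v=1.333, θ₁=2.046, ω₁=11.985, θ₂=0.487, ω₂=0.155, θ₃=0.366, ω₃=0.443
apply F[15]=+20.000 → step 16: x=-0.420, v=2.089, θ₁=2.305, ω₁=14.064, θ₂=0.495, ω₂=0.729, θ₃=0.375, ω₃=0.440
apply F[16]=+20.000 → step 17: x=-0.370, v=2.964, θ₁=2.620, ω₁=17.867, θ₂=0.520, ω₂=2.033, θ₃=0.383, ω₃=0.415
apply F[17]=+20.000 → step 18: x=-0.300, v=3.948, θ₁=3.050, ω₁=26.523, θ₂=0.590, ω₂=5.534, θ₃=0.390, ω₃=0.225
apply F[18]=+20.000 → step 19: x=-0.223, v=2.795, θ₁=3.741, ω₁=40.127, θ₂=0.786, ω₂=14.213, θ₃=0.382, ω₃=-1.670
apply F[19]=+20.000 → step 20: x=-0.204, v=-0.451, θ₁=4.490, ω₁=34.028, θ₂=1.088, ω₂=14.631, θ₃=0.322, ω₃=-3.860
apply F[20]=-20.000 → step 21: x=-0.237, v=-2.794, θ₁=5.149, ω₁=32.557, θ₂=1.358, ω₂=12.095, θ₃=0.241, ω₃=-4.295
apply F[21]=-20.000 → step 22: x=-0.314, v=-4.775, θ₁=5.801, ω₁=32.615, θ₂=1.555, ω₂=7.135, θ₃=0.148, ω₃=-4.976
apply F[22]=-20.000 → step 23: x=-0.421, v=-5.701, θ₁=6.457, ω₁=33.411, θ₂=1.631, ω₂=0.239, θ₃=0.044, ω₃=-5.276
|θ₃| = 0.357 > 0.349 first at step 14.

Answer: 14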